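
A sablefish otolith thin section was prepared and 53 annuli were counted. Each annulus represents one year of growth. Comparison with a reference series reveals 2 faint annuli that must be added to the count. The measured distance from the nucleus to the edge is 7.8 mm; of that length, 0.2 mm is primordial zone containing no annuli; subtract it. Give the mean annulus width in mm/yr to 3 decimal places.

0.138 mm/yr

After corrections the count is 53 + 2 = 55 annuli.
Removing the 0.2 mm offcut leaves 7.8 − 0.2 = 7.6 mm.
Extension rate ≈ 7.6 / 55 = 0.138 mm/yr.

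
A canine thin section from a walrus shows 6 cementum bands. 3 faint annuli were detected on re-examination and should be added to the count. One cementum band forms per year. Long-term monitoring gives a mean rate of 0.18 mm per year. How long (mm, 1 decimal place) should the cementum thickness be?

Adjusted count: 6 + 3 = 9 cementum bands.
9 years at 0.18 mm/year gives 0.18 × 9 = 1.6 mm.

1.6 mm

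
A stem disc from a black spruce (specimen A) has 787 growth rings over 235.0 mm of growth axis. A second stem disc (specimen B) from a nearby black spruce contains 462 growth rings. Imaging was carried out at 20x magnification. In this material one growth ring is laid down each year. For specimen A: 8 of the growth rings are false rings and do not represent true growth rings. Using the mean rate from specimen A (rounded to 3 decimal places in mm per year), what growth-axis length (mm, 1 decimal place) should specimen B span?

139.5 mm

Specimen A: after corrections the count is 787 − 8 = 779 growth rings.
A: Mean rate = 235.0 mm / 779 years ≈ 0.302 mm/yr.
Length of B = 0.302 × 462 = 139.5 mm.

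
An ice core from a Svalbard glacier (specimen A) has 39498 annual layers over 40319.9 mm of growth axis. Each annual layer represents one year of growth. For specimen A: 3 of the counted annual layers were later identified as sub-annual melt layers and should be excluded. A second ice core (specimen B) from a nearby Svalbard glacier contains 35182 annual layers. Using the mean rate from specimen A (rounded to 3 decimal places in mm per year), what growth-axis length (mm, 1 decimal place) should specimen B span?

35920.8 mm

Specimen A: after corrections the count is 39498 − 3 = 39495 annual layers.
A: Mean rate = 40319.9 mm / 39495 years ≈ 1.021 mm per year.
For B, 1.021 mm/year × 35182 years = 35920.8 mm.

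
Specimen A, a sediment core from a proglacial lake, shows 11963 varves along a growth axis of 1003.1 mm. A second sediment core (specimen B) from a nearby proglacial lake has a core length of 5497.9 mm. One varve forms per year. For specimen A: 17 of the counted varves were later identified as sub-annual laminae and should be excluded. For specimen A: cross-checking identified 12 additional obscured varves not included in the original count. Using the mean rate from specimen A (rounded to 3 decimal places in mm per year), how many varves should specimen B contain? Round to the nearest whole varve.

65451 varves

Specimen A: adjusted count: 11963 − 17 + 12 = 11958 varves.
A: Extension rate ≈ 1003.1 / 11958 = 0.084 mm/yr.
For B, 5497.9 / 0.084 = 65451.19 years ≈ 65451 varves.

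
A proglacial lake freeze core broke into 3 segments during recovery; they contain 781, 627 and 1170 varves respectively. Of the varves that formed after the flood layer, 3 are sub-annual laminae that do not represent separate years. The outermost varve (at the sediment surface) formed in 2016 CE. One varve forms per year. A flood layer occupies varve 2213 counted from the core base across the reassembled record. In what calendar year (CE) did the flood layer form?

1654 CE

Total varves = 781 + 627 + 1170 = 2578.
Between varve 2213 and the sediment surface there are 2578 − 2213 = 365 varves.
Excluding 3 false varves: 365 − 3 = 362.
The varve at the sediment surface is 2016 CE, so the flood layer dates to 2016 − 362 = 1654 CE.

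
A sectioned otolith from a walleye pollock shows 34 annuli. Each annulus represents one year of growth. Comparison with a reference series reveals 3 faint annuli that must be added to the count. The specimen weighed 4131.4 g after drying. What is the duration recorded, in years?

37 years

Correcting the raw count gives 34 + 3 = 37 true annuli.
At one annulus per year, that is 37 years.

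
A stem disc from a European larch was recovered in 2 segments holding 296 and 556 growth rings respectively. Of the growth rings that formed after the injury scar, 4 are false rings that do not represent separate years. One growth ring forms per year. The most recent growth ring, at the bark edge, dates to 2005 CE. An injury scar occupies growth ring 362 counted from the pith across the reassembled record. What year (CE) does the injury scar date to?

1519 CE

Total growth rings = 296 + 556 = 852.
Between growth ring 362 and the bark edge there are 852 − 362 = 490 growth rings.
Removing the 4 false growth rings leaves 490 − 4 = 486 true growth rings beyond the injury scar.
2005 − 486 = 1519 CE.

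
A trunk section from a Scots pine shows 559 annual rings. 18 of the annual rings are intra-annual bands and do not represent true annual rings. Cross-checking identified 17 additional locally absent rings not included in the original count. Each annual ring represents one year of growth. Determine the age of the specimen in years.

558 years

After corrections the count is 559 − 18 + 17 = 558 annual rings.
One annual ring per year makes the duration 558 years.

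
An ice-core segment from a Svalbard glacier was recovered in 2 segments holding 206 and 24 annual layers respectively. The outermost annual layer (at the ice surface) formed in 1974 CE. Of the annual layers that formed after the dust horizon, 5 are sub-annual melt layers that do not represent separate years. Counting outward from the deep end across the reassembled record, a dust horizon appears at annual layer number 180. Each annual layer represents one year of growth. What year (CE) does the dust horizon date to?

1929 CE

Total annual layers = 206 + 24 = 230.
Between annual layer 180 and the ice surface there are 230 − 180 = 50 annual layers.
Excluding 5 false annual layers: 50 − 5 = 45.
The annual layer at the ice surface is 1974 CE, so the dust horizon dates to 1974 − 45 = 1929 CE.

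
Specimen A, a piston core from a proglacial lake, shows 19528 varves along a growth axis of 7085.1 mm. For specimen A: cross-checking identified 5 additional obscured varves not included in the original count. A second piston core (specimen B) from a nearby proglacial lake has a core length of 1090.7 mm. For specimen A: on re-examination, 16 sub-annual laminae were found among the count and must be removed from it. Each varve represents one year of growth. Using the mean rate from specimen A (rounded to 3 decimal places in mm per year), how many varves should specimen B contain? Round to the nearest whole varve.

Specimen A: correcting the raw count gives 19528 − 16 + 5 = 19517 true varves.
A: 7085.1 mm over 19517 years gives 7085.1 / 19517 ≈ 0.363 mm per year.
B spans 1090.7 / 0.363 = 3004.68 years ≈ 3005 varves.

3005 varves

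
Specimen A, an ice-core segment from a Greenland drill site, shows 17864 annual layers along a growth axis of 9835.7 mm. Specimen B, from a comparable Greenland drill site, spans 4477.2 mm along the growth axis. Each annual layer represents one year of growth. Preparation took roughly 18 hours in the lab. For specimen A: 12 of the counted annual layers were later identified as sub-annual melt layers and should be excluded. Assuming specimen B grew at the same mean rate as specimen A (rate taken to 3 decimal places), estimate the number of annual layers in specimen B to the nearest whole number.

Specimen A: adjusted count: 17864 − 12 = 17852 annual layers.
A: 9835.7 mm over 17852 years gives 9835.7 / 17852 ≈ 0.551 mm/yr.
For B, 4477.2 / 0.551 = 8125.59 years ≈ 8126 annual layers.

8126 annual layers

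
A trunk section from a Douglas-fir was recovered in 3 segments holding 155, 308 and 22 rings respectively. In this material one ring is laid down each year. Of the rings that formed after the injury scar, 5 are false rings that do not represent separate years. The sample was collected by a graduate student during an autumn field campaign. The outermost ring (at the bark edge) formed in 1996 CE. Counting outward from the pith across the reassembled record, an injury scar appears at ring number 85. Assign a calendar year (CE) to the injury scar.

1601 CE

Total rings = 155 + 308 + 22 = 485.
The injury scar sits at ring 85 from the pith, so 485 − 85 = 400 rings formed after it.
Removing the 5 false rings leaves 400 − 5 = 395 true rings beyond the injury scar.
The ring at the bark edge is 1996 CE, so the injury scar dates to 1996 − 395 = 1601 CE.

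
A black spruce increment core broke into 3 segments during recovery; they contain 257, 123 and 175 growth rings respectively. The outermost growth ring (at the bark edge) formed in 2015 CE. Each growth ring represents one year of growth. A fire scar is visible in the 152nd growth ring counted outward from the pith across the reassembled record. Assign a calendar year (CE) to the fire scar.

Total growth rings = 257 + 123 + 175 = 555.
Between growth ring 152 and the bark edge there are 555 − 152 = 403 growth rings.
Counting back 403 years from 2015 CE places the fire scar in 2015 − 403 = 1612 CE.

1612 CE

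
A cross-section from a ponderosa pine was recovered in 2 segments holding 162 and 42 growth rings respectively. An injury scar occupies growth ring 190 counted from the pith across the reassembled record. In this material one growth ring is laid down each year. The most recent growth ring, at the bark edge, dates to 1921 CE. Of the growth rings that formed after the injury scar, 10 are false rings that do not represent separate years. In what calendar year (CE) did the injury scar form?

1917 CE

Total growth rings = 162 + 42 = 204.
Between growth ring 190 and the bark edge there are 204 − 190 = 14 growth rings.
Excluding 10 false growth rings: 14 − 10 = 4.
Counting back 4 years from 1921 CE places the injury scar in 1921 − 4 = 1917 CE.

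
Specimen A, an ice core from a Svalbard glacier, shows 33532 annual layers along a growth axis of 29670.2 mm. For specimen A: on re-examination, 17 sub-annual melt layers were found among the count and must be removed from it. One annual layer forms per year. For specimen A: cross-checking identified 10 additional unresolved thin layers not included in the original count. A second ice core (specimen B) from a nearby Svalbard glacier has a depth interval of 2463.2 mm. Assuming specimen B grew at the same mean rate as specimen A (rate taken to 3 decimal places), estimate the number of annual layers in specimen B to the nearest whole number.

2783 annual layers

Specimen A: correcting the raw count gives 33532 − 17 + 10 = 33525 true annual layers.
A: Extension rate ≈ 29670.2 / 33525 = 0.885 mm per year.
For B, 2463.2 / 0.885 = 2783.28 years ≈ 2783 annual layers.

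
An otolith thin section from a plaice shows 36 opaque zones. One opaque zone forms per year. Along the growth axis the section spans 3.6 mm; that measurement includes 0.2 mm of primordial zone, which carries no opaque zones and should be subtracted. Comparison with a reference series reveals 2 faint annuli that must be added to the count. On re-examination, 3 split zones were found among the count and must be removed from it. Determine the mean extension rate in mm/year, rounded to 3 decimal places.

0.097 mm/year

After corrections the count is 36 − 3 + 2 = 35 opaque zones.
Removing the 0.2 mm offcut leaves 3.6 − 0.2 = 3.4 mm.
Extension rate ≈ 3.4 / 35 = 0.097 mm/year.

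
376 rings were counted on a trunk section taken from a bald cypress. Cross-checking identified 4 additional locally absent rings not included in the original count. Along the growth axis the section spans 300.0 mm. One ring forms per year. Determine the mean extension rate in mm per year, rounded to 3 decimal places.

0.789 mm per year

After corrections the count is 376 + 4 = 380 rings.
Extension rate ≈ 300.0 / 380 = 0.789 mm per year.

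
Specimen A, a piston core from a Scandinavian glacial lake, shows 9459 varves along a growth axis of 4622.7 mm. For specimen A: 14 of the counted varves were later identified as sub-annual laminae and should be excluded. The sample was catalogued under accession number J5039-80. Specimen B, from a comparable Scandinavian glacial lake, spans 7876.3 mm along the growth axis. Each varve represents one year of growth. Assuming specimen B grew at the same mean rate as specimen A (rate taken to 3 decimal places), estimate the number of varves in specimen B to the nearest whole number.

Specimen A: adjusted count: 9459 − 14 = 9445 varves.
A: 4622.7 mm over 9445 years gives 4622.7 / 9445 ≈ 0.489 mm per year.
B spans 7876.3 / 0.489 = 16106.95 years ≈ 16107 varves.

16107 varves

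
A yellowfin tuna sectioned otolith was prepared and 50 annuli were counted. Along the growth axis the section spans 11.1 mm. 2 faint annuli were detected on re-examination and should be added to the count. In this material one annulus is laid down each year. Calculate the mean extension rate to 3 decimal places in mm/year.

Adjusted count: 50 + 2 = 52 annuli.
Mean rate = 11.1 mm / 52 years ≈ 0.213 mm/year.

0.213 mm/year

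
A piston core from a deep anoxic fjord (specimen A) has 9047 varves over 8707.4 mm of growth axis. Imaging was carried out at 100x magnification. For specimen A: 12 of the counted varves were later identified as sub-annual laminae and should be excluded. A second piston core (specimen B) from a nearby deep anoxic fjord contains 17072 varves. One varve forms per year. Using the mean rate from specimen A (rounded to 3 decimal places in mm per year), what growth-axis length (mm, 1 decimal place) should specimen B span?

16457.4 mm

Specimen A: correcting the raw count gives 9047 − 12 = 9035 true varves.
A: Mean rate = 8707.4 mm / 9035 years ≈ 0.964 mm/year.
Length of B = 0.964 × 17072 = 16457.4 mm.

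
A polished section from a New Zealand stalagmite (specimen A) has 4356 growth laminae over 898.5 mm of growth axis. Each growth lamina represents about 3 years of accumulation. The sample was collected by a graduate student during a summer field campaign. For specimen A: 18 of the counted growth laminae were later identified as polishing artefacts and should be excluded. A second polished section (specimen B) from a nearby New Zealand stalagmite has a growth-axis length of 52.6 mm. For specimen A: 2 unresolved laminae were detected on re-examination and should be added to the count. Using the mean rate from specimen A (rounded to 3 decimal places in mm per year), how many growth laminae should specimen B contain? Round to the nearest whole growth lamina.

254 growth laminae

Specimen A: adjusted count: 4356 − 18 + 2 = 4340 growth laminae.
Specimen A: at 3 years per growth lamina, 4340 × 3 = 13020 years.
A: Mean rate = 898.5 mm / 13020 years ≈ 0.069 mm/year.
Specimen B: 52.6 mm / 0.069 mm per year = 762.32 years; at 3 years per growth lamina that is 762.32 / 3 ≈ 254 growth laminae.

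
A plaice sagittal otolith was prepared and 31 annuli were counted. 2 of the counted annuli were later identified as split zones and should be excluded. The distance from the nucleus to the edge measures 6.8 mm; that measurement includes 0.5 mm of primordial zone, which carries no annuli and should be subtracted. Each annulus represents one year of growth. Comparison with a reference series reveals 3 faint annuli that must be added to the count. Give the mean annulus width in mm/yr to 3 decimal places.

After corrections the count is 31 − 2 + 3 = 32 annuli.
Net length = 6.8 − 0.5 = 6.3 mm.
Mean rate = 6.3 mm / 32 years ≈ 0.197 mm/yr.

0.197 mm/yr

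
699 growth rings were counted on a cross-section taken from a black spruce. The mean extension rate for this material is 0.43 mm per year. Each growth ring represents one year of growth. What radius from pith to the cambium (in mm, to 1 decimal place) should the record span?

300.6 mm

699 years of growth are recorded.
Length ≈ 0.43 × 699 = 300.6 mm.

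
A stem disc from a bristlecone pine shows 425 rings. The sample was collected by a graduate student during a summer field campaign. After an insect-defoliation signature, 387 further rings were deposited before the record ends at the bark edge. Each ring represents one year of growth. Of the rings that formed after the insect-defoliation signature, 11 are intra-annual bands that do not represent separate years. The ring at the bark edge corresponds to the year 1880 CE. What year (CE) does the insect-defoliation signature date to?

1504 CE

387 rings post-date the insect-defoliation signature.
Excluding 11 false rings: 387 − 11 = 376.
1880 − 376 = 1504 CE.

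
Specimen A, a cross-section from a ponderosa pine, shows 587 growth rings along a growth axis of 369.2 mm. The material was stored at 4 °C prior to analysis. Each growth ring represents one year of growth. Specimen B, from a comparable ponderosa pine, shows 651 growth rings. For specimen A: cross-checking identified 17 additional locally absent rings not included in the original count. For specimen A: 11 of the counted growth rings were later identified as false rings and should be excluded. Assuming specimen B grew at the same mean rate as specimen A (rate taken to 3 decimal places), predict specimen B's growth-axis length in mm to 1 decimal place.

405.6 mm

Specimen A: adjusted count: 587 − 11 + 17 = 593 growth rings.
A: Extension rate ≈ 369.2 / 593 = 0.623 mm/yr.
B's length ≈ 0.623 × 651 = 405.6 mm.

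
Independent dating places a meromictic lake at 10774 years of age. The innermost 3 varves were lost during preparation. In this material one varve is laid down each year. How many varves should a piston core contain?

At one varve per year, 10774 years correspond to 10774 varves.
10774 − 3 missed = 10771 varves expected in the prepared section.

10771 varves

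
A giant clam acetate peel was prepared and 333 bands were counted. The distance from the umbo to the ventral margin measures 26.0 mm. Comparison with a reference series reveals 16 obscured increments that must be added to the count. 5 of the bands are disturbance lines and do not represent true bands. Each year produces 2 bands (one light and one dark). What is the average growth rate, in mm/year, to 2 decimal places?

After corrections the count is 333 − 5 + 16 = 344 bands.
Dividing by 2 bands per year: 344 / 2 = 172 years.
Mean rate = 26.0 mm / 172 years ≈ 0.15 mm/year.

0.15 mm/year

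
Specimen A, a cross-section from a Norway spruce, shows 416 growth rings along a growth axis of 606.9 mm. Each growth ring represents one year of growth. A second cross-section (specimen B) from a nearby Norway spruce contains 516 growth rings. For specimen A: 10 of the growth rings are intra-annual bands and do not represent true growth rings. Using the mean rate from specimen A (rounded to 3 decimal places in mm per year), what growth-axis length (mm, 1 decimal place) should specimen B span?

Specimen A: adjusted count: 416 − 10 = 406 growth rings.
A: Mean rate = 606.9 mm / 406 years ≈ 1.495 mm per year.
B's length ≈ 1.495 × 516 = 771.4 mm.

771.4 mm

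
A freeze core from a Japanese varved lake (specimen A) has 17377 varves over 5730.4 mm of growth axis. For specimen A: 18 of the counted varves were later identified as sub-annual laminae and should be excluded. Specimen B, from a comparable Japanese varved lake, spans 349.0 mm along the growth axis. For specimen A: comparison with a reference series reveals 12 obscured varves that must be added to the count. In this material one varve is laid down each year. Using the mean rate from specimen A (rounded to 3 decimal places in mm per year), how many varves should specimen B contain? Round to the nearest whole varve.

1058 varves

Specimen A: true varve count = 17377 − 18 + 12 = 17371.
A: 5730.4 mm over 17371 years gives 5730.4 / 17371 ≈ 0.330 mm/yr.
B spans 349.0 / 0.330 = 1057.58 years ≈ 1058 varves.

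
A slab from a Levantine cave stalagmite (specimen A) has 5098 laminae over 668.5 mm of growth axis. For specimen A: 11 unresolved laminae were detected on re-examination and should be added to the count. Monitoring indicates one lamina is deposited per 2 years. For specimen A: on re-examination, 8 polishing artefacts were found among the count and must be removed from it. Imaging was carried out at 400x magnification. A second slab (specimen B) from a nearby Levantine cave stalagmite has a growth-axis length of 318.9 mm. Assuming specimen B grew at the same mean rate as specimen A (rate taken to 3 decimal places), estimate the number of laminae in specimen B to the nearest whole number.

Specimen A: correcting the raw count gives 5098 − 8 + 11 = 5101 true laminae.
Specimen A: multiplying by 2 years per lamina: 5101 × 2 = 10202 years.
A: Extension rate ≈ 668.5 / 10202 = 0.066 mm per year.
B spans 318.9 / 0.066 = 4831.82 years; at 2 years per lamina that is 4831.82 / 2 ≈ 2416 laminae.

2416 laminae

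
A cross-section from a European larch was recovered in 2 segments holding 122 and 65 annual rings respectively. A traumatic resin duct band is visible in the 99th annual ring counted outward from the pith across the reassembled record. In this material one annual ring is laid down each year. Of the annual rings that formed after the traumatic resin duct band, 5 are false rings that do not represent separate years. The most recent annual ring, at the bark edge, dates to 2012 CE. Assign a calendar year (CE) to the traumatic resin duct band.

1929 CE

Total annual rings = 122 + 65 = 187.
Between annual ring 99 and the bark edge there are 187 − 99 = 88 annual rings.
88 − 5 false = 83 true annual rings after the traumatic resin duct band.
The annual ring at the bark edge is 2012 CE, so the traumatic resin duct band dates to 2012 − 83 = 1929 CE.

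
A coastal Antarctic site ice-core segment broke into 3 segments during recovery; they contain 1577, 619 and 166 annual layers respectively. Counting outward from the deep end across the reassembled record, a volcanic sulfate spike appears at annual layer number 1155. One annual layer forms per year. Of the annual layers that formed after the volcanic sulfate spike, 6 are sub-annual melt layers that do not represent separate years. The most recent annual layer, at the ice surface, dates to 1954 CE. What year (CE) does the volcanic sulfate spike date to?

Total annual layers = 1577 + 619 + 166 = 2362.
The volcanic sulfate spike sits at annual layer 1155 from the deep end, so 2362 − 1155 = 1207 annual layers formed after it.
Removing the 6 false annual layers leaves 1207 − 6 = 1201 true annual layers beyond the volcanic sulfate spike.
The annual layer at the ice surface is 1954 CE, so the volcanic sulfate spike dates to 1954 − 1201 = 753 CE.

753 CE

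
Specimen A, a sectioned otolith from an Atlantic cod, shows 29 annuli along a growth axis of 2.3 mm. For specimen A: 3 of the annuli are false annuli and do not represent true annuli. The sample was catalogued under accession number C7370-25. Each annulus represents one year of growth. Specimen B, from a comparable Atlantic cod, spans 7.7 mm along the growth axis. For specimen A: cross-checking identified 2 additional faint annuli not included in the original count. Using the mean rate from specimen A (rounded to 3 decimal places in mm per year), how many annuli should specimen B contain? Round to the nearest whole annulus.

Specimen A: correcting the raw count gives 29 − 3 + 2 = 28 true annuli.
A: Mean rate = 2.3 mm / 28 years ≈ 0.082 mm per year.
For B, 7.7 / 0.082 = 93.90 years ≈ 94 annuli.

94 annuli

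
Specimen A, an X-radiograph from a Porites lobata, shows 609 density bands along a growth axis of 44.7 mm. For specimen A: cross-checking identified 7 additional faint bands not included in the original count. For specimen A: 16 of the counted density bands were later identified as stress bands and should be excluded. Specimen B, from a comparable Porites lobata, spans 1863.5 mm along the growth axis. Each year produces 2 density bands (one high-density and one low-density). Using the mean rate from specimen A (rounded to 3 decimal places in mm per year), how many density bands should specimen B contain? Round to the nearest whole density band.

25013 density bands

Specimen A: after corrections the count is 609 − 16 + 7 = 600 density bands.
Specimen A: dividing by 2 density bands per year: 600 / 2 = 300 years.
A: Extension rate ≈ 44.7 / 300 = 0.149 mm/yr.
Specimen B: 1863.5 mm / 0.149 mm per year = 12506.71 years; at 2 density bands per year that is 12506.71 × 2 ≈ 25013 density bands.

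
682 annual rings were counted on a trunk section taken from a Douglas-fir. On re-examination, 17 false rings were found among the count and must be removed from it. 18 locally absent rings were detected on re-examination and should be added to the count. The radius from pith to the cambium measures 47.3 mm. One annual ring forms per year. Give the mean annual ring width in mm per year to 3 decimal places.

After corrections the count is 682 − 17 + 18 = 683 annual rings.
Mean rate = 47.3 mm / 683 years ≈ 0.069 mm per year.

0.069 mm per year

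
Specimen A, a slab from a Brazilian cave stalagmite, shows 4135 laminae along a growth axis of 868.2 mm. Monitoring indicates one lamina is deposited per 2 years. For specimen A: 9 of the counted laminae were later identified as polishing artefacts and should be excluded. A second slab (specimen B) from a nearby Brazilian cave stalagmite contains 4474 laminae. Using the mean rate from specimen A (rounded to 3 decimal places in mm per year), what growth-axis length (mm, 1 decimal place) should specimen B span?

939.5 mm

Specimen A: true lamina count = 4135 − 9 = 4126.
Specimen A: multiplying by 2 years per lamina: 4126 × 2 = 8252 years.
A: 868.2 mm over 8252 years gives 868.2 / 8252 ≈ 0.105 mm per year.
Specimen B: multiplying by 2 years per lamina: 4474 × 2 = 8948 years. B's length ≈ 0.105 × 8948 = 939.5 mm.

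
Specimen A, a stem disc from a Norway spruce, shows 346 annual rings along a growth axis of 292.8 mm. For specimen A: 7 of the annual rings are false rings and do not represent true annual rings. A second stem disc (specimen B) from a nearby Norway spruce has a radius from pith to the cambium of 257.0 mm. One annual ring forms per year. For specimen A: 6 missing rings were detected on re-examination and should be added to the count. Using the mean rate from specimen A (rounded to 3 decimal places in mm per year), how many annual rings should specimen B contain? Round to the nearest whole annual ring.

Specimen A: true annual ring count = 346 − 7 + 6 = 345.
A: Extension rate ≈ 292.8 / 345 = 0.849 mm per year.
For B, 257.0 / 0.849 = 302.71 years ≈ 303 annual rings.

303 annual rings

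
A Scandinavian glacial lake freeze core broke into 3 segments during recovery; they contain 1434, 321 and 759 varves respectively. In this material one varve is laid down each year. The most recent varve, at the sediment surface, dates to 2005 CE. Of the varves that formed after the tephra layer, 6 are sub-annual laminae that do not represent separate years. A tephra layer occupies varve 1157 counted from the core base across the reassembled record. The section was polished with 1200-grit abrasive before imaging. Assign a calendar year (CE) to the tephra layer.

Total varves = 1434 + 321 + 759 = 2514.
2514 − 1157 = 1357 varves lie beyond the tephra layer toward the sediment surface.
1357 − 6 false = 1351 true varves after the tephra layer.
Counting back 1351 years from 2005 CE places the tephra layer in 2005 − 1351 = 654 CE.

654 CE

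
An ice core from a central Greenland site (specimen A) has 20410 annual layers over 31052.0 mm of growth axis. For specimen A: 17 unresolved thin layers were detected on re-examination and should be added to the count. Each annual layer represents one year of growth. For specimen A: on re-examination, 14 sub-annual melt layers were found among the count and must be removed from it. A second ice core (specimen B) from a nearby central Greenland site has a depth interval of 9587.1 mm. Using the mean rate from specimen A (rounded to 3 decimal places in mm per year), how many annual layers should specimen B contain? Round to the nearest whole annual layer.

6303 annual layers

Specimen A: after corrections the count is 20410 − 14 + 17 = 20413 annual layers.
A: 31052.0 mm over 20413 years gives 31052.0 / 20413 ≈ 1.521 mm/yr.
Specimen B: 9587.1 mm / 1.521 mm per year = 6303.16 years ≈ 6303 annual layers.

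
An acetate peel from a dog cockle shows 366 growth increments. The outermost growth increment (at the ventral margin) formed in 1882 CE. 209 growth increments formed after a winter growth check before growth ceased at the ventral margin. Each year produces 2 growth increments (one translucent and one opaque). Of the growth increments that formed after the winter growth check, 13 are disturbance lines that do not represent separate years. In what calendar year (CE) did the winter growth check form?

There are 209 growth increments younger than the winter growth check.
209 − 13 false = 196 true growth increments after the winter growth check.
With 2 growth increments per year, 196 / 2 = 98 years.
The growth increment at the ventral margin is 1882 CE, so the winter growth check dates to 1882 − 98 = 1784 CE.

1784 CE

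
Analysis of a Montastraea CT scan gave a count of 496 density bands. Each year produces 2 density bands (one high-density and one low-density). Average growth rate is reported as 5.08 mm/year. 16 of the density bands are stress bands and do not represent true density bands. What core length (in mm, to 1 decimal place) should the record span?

1219.2 mm

After corrections the count is 496 − 16 = 480 density bands.
Dividing by 2 density bands per year: 480 / 2 = 240 years.
Predicted length = 5.08 mm/year × 240 years = 1219.2 mm.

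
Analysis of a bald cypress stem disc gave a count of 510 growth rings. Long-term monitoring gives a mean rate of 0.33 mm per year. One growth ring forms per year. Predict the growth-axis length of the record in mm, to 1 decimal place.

168.3 mm

The record spans 510 years at 0.33 mm per year.
Length ≈ 0.33 × 510 = 168.3 mm.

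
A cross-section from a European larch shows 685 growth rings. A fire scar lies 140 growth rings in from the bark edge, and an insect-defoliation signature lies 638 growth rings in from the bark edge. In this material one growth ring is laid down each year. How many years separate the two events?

Separation: 638 − 140 = 498 growth rings.
At one growth ring per year, 498 years elapsed between them.

498 yr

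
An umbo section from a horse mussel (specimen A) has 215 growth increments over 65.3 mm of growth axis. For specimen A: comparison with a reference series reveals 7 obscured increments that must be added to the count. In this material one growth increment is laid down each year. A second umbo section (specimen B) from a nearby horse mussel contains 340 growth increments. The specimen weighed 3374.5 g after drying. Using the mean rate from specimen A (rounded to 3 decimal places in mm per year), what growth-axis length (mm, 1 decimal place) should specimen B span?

Specimen A: correcting the raw count gives 215 + 7 = 222 true growth increments.
A: Mean rate = 65.3 mm / 222 years ≈ 0.294 mm/year.
For B, 0.294 mm/year × 340 years = 100.0 mm.

100.0 mm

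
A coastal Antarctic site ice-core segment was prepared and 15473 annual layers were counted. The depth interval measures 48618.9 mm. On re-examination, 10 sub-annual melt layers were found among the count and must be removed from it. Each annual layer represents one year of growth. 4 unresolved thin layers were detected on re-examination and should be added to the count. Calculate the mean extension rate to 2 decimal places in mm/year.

3.14 mm/year

True annual layer count = 15473 − 10 + 4 = 15467.
Mean rate = 48618.9 mm / 15467 years ≈ 3.14 mm/year.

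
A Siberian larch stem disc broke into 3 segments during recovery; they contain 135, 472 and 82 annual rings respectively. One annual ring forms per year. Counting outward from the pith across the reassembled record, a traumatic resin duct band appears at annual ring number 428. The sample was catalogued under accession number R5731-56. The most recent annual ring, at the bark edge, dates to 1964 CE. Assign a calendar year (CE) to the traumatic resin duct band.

Total annual rings = 135 + 472 + 82 = 689.
689 − 428 = 261 annual rings lie beyond the traumatic resin duct band toward the bark edge.
Counting back 261 years from 1964 CE places the traumatic resin duct band in 1964 − 261 = 1703 CE.

1703 CE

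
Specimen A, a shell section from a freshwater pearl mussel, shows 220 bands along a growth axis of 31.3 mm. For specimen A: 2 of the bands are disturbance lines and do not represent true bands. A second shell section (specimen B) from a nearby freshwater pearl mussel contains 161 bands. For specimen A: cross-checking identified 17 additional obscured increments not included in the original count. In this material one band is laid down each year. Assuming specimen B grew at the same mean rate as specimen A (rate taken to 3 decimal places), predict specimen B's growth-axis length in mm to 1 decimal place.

21.4 mm

Specimen A: after corrections the count is 220 − 2 + 17 = 235 bands.
A: Mean rate = 31.3 mm / 235 years ≈ 0.133 mm/yr.
B's length ≈ 0.133 × 161 = 21.4 mm.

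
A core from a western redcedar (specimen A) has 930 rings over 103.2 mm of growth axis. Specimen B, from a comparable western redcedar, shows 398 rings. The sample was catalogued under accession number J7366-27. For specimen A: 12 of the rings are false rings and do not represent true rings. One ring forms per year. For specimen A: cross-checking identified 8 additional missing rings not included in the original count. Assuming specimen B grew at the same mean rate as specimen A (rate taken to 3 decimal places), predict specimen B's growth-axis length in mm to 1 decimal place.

Specimen A: adjusted count: 930 − 12 + 8 = 926 rings.
A: Mean rate = 103.2 mm / 926 years ≈ 0.111 mm/year.
B's length ≈ 0.111 × 398 = 44.2 mm.

44.2 mm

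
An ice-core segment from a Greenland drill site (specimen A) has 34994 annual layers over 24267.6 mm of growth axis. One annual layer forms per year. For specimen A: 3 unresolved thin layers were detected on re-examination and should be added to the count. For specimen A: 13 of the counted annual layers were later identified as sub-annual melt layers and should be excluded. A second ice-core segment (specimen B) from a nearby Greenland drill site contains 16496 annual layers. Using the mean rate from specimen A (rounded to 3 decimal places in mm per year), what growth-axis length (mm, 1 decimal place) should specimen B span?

Specimen A: true annual layer count = 34994 − 13 + 3 = 34984.
A: Mean rate = 24267.6 mm / 34984 years ≈ 0.694 mm/yr.
For B, 0.694 mm/year × 16496 years = 11448.2 mm.

11448.2 mm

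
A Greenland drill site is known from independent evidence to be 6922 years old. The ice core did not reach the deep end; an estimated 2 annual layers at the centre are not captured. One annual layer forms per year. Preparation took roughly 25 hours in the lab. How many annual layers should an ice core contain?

One annual layer per year gives 6922 annual layers over 6922 years.
6922 − 2 missed = 6920 annual layers expected in the prepared section.

6920 annual layers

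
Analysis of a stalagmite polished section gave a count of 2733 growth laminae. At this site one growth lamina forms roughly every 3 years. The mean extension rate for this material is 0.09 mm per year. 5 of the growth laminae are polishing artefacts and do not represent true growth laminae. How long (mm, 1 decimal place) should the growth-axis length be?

736.6 mm

True growth lamina count = 2733 − 5 = 2728.
2728 growth laminae at 3 years each span 2728 × 3 = 8184 years.
8184 years at 0.09 mm/year gives 0.09 × 8184 = 736.6 mm.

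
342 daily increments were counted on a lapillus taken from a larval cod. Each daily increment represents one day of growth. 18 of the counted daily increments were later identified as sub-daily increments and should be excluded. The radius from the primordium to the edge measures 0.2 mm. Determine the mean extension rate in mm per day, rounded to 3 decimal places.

0.001 mm per day

Adjusted count: 342 − 18 = 324 daily increments.
Extension rate ≈ 0.2 / 324 = 0.001 mm per day.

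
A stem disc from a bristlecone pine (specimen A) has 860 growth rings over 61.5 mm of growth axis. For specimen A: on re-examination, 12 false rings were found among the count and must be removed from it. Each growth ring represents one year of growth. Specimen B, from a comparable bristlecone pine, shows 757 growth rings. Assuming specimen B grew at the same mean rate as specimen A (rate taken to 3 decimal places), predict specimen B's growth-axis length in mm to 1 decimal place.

55.3 mm

Specimen A: after corrections the count is 860 − 12 = 848 growth rings.
A: Extension rate ≈ 61.5 / 848 = 0.073 mm/yr.
B's length ≈ 0.073 × 757 = 55.3 mm.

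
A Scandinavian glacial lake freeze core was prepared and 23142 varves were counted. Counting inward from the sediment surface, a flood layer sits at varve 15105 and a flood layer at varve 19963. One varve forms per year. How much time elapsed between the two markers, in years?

Separation: 19963 − 15105 = 4858 varves.
One varve per year makes the interval 4858 years.

4858 yr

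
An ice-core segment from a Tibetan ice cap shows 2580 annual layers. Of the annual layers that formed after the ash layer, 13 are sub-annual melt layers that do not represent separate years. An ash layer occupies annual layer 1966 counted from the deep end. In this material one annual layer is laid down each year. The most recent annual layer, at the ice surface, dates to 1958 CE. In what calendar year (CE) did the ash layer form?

1357 CE

2580 − 1966 = 614 annual layers lie beyond the ash layer toward the ice surface.
614 − 13 false = 601 true annual layers after the ash layer.
1958 − 601 = 1357 CE.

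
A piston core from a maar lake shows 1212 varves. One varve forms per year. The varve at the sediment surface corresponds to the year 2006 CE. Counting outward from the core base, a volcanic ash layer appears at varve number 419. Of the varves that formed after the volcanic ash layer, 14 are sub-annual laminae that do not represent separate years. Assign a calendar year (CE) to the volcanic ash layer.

The volcanic ash layer sits at varve 419 from the core base, so 1212 − 419 = 793 varves formed after it.
Removing the 14 false varves leaves 793 − 14 = 779 true varves beyond the volcanic ash layer.
2006 − 779 = 1227 CE.

1227 CE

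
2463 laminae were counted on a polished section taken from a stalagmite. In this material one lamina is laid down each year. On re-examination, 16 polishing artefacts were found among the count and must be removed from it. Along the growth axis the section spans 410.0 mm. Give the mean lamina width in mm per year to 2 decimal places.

Correcting the raw count gives 2463 − 16 = 2447 true laminae.
Mean rate = 410.0 mm / 2447 years ≈ 0.17 mm per year.

0.17 mm per year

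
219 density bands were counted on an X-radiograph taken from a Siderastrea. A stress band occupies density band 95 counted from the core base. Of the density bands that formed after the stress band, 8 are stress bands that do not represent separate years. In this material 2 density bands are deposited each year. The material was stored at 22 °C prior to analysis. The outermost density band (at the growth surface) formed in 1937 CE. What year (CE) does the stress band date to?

219 − 95 = 124 density bands lie beyond the stress band toward the growth surface.
Removing the 8 false density bands leaves 124 − 8 = 116 true density bands beyond the stress band.
Dividing by 2 density bands per year: 116 / 2 = 58 years.
1937 − 58 = 1879 CE.

1879 CE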